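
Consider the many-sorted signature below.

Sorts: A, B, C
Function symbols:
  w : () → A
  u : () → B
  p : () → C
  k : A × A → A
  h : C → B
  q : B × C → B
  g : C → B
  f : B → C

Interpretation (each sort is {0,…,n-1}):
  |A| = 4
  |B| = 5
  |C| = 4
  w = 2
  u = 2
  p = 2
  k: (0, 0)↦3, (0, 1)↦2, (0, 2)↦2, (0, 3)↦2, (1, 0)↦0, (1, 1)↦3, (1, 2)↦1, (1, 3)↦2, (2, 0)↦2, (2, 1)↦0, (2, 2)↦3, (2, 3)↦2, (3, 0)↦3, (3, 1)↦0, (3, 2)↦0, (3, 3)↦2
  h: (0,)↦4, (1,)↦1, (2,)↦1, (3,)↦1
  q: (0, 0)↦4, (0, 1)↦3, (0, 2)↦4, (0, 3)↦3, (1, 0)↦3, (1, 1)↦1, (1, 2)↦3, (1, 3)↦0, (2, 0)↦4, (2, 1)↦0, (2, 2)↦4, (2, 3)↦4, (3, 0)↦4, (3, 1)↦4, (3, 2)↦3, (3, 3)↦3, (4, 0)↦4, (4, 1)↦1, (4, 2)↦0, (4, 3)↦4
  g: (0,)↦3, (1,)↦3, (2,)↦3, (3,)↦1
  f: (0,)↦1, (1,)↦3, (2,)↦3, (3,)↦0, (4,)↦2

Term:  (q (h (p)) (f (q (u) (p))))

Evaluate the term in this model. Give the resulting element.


value = 3

  p = 2
  (h (p)) = h(2,) = 1
  u = 2
  p = 2
  (q (u) (p)) = q(2, 2) = 4
  (f (q (u) (p))) = f(4,) = 2
  (q (h (p)) (f (q (u) (p)))) = q(1, 2) = 3


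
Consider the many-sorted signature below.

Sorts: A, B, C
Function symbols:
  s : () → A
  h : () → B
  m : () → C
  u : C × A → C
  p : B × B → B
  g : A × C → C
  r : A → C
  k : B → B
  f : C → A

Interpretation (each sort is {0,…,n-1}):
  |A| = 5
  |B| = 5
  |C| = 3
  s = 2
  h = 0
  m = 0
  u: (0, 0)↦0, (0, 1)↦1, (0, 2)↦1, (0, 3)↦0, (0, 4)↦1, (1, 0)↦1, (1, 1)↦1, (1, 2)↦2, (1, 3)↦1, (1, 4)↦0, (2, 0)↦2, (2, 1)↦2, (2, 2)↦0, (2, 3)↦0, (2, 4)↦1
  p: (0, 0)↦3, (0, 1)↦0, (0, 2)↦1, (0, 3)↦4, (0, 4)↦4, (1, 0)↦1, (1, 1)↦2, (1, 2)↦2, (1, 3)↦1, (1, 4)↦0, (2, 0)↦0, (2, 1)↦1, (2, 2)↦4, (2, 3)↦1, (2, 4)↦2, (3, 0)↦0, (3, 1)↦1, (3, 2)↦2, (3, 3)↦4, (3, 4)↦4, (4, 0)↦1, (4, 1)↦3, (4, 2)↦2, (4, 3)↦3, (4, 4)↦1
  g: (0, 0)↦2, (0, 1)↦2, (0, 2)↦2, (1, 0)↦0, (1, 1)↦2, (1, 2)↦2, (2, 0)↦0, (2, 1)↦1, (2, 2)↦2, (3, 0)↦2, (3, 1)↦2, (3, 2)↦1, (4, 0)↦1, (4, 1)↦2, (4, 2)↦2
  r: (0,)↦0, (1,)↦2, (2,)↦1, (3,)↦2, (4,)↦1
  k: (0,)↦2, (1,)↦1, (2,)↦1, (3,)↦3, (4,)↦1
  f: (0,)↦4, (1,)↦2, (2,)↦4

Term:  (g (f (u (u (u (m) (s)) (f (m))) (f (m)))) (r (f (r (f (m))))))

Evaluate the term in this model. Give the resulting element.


  m = 0
  s = 2
  (u (m) (s)) = u(0, 2) = 1
  m = 0
  (f (m)) = f(0,) = 4
  (u (u (m) (s)) (f (m))) = u(1, 4) = 0
  m = 0
  (f (m)) = f(0,) = 4
  (u (u (u (m) (s)) (f (m))) (f (m))) = u(0, 4) = 1
  (f (u (u (u (m) (s)) (f (m))) (f (m)))) = f(1,) = 2
  m = 0
  (f (m)) = f(0,) = 4
  (r (f (m))) = r(4,) = 1
  (f (r (f (m)))) = f(1,) = 2
  (r (f (r (f (m))))) = r(2,) = 1
  (g (f (u (u (u (m) (s)) (f (m))) (f (m)))) (r (f (r (f (m)))))) = g(2, 1) = 1

value = 1


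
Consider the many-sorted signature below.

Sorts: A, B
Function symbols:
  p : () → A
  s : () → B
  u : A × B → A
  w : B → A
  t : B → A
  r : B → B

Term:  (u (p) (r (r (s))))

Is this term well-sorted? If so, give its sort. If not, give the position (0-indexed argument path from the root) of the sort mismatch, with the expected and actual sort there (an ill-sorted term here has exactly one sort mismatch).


  (p) : A
      (s) : B
    (r (s)) : B
  (r (r (s))) : B
(u (p) (r (r (s)))) : A

well-sorted; sort = A


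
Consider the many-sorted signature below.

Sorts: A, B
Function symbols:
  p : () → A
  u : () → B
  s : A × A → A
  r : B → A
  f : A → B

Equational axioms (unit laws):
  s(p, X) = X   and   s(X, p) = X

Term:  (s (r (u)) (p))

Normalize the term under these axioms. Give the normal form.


normal form = (r (u))

1. (s (r (u)) (p))  →  (r (u))


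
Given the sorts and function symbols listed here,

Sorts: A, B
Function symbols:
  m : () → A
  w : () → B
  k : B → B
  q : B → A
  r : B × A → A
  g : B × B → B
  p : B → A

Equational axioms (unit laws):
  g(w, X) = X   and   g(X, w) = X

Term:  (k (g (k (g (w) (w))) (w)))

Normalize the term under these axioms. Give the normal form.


1. (k (g (k (g (w) (w))) (w)))  →  (k (k (g (w) (w))))
2. (k (k (g (w) (w))))  →  (k (k (w)))

normal form = (k (k (w)))


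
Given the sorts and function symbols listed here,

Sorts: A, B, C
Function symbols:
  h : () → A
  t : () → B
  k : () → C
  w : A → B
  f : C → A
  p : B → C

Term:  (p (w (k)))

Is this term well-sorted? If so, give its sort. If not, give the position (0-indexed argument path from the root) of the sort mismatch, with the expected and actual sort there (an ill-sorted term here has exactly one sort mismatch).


    (k) : C
  (w (k)) : ✗ arg 0 at [0, 0] has sort C, expected A

ill-sorted at position [0, 0]: expected A, got C


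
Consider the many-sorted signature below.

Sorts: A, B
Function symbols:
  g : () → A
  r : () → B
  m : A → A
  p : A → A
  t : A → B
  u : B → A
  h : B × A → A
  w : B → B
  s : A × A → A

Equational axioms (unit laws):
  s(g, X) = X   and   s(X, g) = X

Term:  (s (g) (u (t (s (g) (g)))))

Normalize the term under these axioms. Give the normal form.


normal form = (u (t (g)))

1. (s (g) (u (t (s (g) (g)))))  →  (u (t (s (g) (g))))
2. (u (t (s (g) (g))))  →  (u (t (g)))


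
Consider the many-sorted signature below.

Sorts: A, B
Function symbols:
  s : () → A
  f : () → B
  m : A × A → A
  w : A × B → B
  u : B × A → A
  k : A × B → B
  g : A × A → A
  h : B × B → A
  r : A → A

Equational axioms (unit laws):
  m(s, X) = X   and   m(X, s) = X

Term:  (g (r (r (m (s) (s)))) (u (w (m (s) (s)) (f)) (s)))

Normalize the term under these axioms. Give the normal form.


normal form = (g (r (r (s))) (u (w (s) (f)) (s)))

1. (g (r (r (m (s) (s)))) (u (w (m (s) (s)) (f)) (s)))  →  (g (r (r (s))) (u (w (m (s) (s)) (f)) (s)))
2. (g (r (r (s))) (u (w (m (s) (s)) (f)) (s)))  →  (g (r (r (s))) (u (w (s) (f)) (s)))


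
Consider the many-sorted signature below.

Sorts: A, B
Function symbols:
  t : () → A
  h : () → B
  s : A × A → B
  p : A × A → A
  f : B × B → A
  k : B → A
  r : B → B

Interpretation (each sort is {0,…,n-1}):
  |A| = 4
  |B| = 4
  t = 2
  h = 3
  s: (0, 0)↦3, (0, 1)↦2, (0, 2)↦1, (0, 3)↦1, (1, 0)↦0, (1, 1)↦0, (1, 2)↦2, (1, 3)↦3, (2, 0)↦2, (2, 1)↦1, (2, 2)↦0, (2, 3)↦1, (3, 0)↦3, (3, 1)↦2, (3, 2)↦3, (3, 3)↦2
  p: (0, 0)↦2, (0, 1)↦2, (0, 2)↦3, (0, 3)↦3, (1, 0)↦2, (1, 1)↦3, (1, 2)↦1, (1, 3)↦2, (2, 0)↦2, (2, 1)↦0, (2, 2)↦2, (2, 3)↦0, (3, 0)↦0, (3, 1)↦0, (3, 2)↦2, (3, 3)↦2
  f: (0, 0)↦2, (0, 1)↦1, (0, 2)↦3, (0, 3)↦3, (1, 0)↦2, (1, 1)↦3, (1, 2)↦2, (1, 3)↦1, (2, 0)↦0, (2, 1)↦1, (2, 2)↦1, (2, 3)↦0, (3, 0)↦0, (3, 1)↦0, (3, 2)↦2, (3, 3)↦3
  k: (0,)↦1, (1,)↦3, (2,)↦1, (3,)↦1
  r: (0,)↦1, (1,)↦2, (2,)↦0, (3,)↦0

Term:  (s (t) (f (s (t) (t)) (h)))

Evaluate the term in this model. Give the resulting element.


value = 1

  t = 2
  t = 2
  t = 2
  (s (t) (t)) = s(2, 2) = 0
  h = 3
  (f (s (t) (t)) (h)) = f(0, 3) = 3
  (s (t) (f (s (t) (t)) (h))) = s(2, 3) = 1


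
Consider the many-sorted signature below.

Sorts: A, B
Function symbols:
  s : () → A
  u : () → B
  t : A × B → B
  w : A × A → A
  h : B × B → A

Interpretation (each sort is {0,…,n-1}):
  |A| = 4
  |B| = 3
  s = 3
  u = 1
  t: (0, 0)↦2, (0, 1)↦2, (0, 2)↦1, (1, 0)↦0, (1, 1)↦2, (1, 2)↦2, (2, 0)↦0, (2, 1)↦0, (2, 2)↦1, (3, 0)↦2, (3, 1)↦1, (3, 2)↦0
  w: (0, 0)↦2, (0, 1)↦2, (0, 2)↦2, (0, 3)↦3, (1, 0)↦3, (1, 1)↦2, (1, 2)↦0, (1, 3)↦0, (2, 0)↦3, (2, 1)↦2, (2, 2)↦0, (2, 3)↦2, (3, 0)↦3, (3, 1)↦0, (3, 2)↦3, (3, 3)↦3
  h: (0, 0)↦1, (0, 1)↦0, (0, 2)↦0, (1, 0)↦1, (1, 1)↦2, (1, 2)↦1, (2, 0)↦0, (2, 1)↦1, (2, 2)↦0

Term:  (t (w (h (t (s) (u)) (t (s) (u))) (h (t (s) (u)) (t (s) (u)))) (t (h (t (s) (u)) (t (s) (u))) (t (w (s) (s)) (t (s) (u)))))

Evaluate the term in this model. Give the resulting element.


  s = 3
  u = 1
  (t (s) (u)) = t(3, 1) = 1
  s = 3
  u = 1
  (t (s) (u)) = t(3, 1) = 1
  (h (t (s) (u)) (t (s) (u))) = h(1, 1) = 2
  s = 3
  u = 1
  (t (s) (u)) = t(3, 1) = 1
  s = 3
  u = 1
  (t (s) (u)) = t(3, 1) = 1
  (h (t (s) (u)) (t (s) (u))) = h(1, 1) = 2
  (w (h (t (s) (u)) (t (s) (u))) (h (t (s) (u)) (t (s) (u)))) = w(2, 2) = 0
  s = 3
  u = 1
  (t (s) (u)) = t(3, 1) = 1
  s = 3
  u = 1
  (t (s) (u)) = t(3, 1) = 1
  (h (t (s) (u)) (t (s) (u))) = h(1, 1) = 2
  s = 3
  s = 3
  (w (s) (s)) = w(3, 3) = 3
  s = 3
  u = 1
  (t (s) (u)) = t(3, 1) = 1
  (t (w (s) (s)) (t (s) (u))) = t(3, 1) = 1
  (t (h (t (s) (u)) (t (s) (u))) (t (w (s) (s)) (t (s) (u)))) = t(2, 1) = 0
  (t (w (h (t (s) (u)) (t (s) (u))) (h (t (s) (u)) (t (s) (u)))) (t (h (t (s) (u)) (t (s) (u))) (t (w (s) (s)) (t (s) (u))))) = t(0, 0) = 2

value = 2


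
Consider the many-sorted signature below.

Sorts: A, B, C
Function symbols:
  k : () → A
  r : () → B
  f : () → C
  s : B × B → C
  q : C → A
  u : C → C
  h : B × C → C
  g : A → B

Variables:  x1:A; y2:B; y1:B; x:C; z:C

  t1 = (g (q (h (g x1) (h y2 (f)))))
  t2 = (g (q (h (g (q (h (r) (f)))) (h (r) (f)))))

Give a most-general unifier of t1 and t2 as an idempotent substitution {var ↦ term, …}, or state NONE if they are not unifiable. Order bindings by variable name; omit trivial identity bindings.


{x1 ↦ (q (h (r) (f))), y2 ↦ (r)}


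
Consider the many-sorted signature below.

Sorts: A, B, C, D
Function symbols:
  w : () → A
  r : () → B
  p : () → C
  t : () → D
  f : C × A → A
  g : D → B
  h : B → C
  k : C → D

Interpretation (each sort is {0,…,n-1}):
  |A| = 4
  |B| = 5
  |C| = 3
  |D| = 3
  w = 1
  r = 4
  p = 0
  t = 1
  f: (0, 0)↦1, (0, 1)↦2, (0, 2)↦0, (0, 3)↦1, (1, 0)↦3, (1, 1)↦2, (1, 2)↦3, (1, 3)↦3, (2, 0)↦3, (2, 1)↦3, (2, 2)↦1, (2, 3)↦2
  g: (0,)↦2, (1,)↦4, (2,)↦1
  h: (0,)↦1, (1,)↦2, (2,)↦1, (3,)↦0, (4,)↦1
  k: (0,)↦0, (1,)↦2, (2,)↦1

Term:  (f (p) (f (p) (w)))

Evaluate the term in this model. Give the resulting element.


  p = 0
  p = 0
  w = 1
  (f (p) (w)) = f(0, 1) = 2
  (f (p) (f (p) (w))) = f(0, 2) = 0

value = 0


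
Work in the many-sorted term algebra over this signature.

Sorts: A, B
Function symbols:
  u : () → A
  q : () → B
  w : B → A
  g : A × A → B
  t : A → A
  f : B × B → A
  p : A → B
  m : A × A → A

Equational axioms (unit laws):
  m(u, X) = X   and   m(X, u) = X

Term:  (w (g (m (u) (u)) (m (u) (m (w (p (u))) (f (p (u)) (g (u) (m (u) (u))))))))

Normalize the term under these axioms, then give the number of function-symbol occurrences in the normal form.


size = 13

1. (w (g (m (u) (u)) (m (u) (m (w (p (u))) (f (p (u)) (g (u) (m (u) (u))))))))  →  (w (g (u) (m (u) (m (w (p (u))) (f (p (u)) (g (u) (m (u) (u))))))))
2. (w (g (u) (m (u) (m (w (p (u))) (f (p (u)) (g (u) (m (u) (u))))))))  →  (w (g (u) (m (w (p (u))) (f (p (u)) (g (u) (m (u) (u)))))))
3. (w (g (u) (m (w (p (u))) (f (p (u)) (g (u) (m (u) (u)))))))  →  (w (g (u) (m (w (p (u))) (f (p (u)) (g (u) (u))))))
normal form: (w (g (u) (m (w (p (u))) (f (p (u)) (g (u) (u))))))


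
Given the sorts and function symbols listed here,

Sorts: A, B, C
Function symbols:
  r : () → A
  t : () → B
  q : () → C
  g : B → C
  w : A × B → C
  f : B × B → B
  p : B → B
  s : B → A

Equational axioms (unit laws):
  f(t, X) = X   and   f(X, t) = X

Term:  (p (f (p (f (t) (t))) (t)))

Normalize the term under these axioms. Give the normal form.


normal form = (p (p (t)))

1. (p (f (p (f (t) (t))) (t)))  →  (p (p (f (t) (t))))
2. (p (p (f (t) (t))))  →  (p (p (t)))


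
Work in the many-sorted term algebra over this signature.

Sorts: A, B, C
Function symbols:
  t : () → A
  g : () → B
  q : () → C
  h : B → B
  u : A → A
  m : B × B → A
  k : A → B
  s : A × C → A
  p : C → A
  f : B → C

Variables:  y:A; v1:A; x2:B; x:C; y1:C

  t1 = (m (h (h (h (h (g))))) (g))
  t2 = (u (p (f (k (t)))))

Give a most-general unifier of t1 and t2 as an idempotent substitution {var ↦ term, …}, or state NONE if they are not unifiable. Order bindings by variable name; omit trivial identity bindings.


head clash or occurs-check failure — not unifiable

NONE (not unifiable)


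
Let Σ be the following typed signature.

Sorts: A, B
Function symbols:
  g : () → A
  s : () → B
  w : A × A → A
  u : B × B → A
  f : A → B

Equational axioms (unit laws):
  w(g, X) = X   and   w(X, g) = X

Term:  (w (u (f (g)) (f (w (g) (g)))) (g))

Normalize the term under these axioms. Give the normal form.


normal form = (u (f (g)) (f (g)))

1. (w (u (f (g)) (f (w (g) (g)))) (g))  →  (u (f (g)) (f (w (g) (g))))
2. (u (f (g)) (f (w (g) (g))))  →  (u (f (g)) (f (g)))


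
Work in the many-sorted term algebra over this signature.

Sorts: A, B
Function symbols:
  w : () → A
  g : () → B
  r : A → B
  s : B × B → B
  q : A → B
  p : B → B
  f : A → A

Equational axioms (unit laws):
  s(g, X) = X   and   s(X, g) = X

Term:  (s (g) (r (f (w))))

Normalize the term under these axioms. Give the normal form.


1. (s (g) (r (f (w))))  →  (r (f (w)))

normal form = (r (f (w)))


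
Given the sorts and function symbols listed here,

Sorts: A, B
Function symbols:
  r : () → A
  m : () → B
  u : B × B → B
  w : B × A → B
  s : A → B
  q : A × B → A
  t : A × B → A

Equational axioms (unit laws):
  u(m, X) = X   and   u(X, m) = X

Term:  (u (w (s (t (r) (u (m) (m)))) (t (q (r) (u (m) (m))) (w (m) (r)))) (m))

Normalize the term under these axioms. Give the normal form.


1. (u (w (s (t (r) (u (m) (m)))) (t (q (r) (u (m) (m))) (w (m) (r)))) (m))  →  (w (s (t (r) (u (m) (m)))) (t (q (r) (u (m) (m))) (w (m) (r))))
2. (w (s (t (r) (u (m) (m)))) (t (q (r) (u (m) (m))) (w (m) (r))))  →  (w (s (t (r) (m))) (t (q (r) (u (m) (m))) (w (m) (r))))
3. (w (s (t (r) (m))) (t (q (r) (u (m) (m))) (w (m) (r))))  →  (w (s (t (r) (m))) (t (q (r) (m)) (w (m) (r))))

normal form = (w (s (t (r) (m))) (t (q (r) (m)) (w (m) (r))))


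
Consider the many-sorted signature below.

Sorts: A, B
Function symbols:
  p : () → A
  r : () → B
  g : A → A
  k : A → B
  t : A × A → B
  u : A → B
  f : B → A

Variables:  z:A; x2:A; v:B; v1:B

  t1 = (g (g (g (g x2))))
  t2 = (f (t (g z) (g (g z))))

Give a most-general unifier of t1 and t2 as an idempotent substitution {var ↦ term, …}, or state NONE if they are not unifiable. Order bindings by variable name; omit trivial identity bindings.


NONE (not unifiable)

head clash or occurs-check failure — not unifiable


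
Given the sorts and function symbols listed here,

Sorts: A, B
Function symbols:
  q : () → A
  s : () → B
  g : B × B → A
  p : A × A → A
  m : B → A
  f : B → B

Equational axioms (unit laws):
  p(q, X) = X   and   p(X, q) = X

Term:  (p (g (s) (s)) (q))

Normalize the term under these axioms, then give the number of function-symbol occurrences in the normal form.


size = 3

1. (p (g (s) (s)) (q))  →  (g (s) (s))
normal form: (g (s) (s))


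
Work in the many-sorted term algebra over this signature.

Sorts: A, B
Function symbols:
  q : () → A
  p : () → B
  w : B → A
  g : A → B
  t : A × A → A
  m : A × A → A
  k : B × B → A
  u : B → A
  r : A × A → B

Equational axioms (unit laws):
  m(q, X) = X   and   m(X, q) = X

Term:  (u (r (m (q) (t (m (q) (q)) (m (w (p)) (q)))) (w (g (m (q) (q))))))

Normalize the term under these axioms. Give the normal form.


1. (u (r (m (q) (t (m (q) (q)) (m (w (p)) (q)))) (w (g (m (q) (q))))))  →  (u (r (t (m (q) (q)) (m (w (p)) (q))) (w (g (m (q) (q))))))
2. (u (r (t (m (q) (q)) (m (w (p)) (q))) (w (g (m (q) (q))))))  →  (u (r (t (q) (m (w (p)) (q))) (w (g (m (q) (q))))))
3. (u (r (t (q) (m (w (p)) (q))) (w (g (m (q) (q))))))  →  (u (r (t (q) (w (p))) (w (g (m (q) (q))))))
4. (u (r (t (q) (w (p))) (w (g (m (q) (q))))))  →  (u (r (t (q) (w (p))) (w (g (q)))))

normal form = (u (r (t (q) (w (p))) (w (g (q)))))


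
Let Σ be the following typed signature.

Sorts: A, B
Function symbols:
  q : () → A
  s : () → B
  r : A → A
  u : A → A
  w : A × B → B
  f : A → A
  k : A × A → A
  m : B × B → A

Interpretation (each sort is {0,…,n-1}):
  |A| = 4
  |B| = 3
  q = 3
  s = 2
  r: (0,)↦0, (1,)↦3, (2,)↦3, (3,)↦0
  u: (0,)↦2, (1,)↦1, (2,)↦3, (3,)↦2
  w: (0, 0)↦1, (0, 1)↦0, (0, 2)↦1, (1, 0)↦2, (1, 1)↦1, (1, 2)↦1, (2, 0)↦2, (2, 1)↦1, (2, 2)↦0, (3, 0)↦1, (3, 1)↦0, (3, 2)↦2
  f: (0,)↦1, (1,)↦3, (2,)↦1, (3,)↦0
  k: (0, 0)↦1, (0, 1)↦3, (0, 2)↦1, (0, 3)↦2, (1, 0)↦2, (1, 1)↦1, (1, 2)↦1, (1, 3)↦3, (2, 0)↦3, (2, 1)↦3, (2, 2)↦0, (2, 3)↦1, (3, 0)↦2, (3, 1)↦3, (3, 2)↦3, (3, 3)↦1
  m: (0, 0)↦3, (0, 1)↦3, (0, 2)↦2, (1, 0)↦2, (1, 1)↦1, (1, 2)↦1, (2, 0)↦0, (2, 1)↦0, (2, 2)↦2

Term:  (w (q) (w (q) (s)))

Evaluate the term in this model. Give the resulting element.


  q = 3
  q = 3
  s = 2
  (w (q) (s)) = w(3, 2) = 2
  (w (q) (w (q) (s))) = w(3, 2) = 2

value = 2


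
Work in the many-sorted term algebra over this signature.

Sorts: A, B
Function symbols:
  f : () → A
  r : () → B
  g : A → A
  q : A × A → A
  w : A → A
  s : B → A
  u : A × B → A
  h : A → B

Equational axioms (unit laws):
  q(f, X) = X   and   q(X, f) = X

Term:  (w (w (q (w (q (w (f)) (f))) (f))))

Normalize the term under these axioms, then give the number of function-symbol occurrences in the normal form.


size = 5

1. (w (w (q (w (q (w (f)) (f))) (f))))  →  (w (w (w (q (w (f)) (f)))))
2. (w (w (w (q (w (f)) (f)))))  →  (w (w (w (w (f)))))
normal form: (w (w (w (w (f)))))


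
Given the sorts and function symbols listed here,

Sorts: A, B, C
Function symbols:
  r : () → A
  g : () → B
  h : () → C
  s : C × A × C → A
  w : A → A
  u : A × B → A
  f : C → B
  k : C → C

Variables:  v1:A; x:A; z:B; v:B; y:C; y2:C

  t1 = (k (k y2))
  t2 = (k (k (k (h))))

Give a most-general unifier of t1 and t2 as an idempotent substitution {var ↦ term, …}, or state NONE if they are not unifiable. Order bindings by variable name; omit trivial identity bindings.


{y2 ↦ (k (h))}


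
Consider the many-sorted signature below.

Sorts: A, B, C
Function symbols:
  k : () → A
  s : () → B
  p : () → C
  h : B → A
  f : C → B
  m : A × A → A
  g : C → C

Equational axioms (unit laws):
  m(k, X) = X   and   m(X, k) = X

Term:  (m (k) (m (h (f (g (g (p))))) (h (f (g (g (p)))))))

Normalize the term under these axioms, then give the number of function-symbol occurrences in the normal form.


size = 11

1. (m (k) (m (h (f (g (g (p))))) (h (f (g (g (p)))))))  →  (m (h (f (g (g (p))))) (h (f (g (g (p))))))
normal form: (m (h (f (g (g (p))))) (h (f (g (g (p))))))


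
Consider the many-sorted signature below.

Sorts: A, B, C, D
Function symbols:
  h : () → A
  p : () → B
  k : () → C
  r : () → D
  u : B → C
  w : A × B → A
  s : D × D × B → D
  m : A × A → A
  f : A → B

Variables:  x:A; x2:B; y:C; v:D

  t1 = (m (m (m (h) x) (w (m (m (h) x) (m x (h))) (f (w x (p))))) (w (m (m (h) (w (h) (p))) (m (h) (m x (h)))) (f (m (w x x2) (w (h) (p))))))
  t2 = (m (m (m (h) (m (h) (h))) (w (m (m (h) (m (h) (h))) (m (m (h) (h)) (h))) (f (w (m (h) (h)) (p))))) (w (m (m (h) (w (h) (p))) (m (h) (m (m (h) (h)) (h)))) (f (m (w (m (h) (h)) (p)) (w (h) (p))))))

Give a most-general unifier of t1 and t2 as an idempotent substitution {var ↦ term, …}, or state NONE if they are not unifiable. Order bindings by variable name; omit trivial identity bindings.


{x ↦ (m (h) (h)), x2 ↦ (p)}


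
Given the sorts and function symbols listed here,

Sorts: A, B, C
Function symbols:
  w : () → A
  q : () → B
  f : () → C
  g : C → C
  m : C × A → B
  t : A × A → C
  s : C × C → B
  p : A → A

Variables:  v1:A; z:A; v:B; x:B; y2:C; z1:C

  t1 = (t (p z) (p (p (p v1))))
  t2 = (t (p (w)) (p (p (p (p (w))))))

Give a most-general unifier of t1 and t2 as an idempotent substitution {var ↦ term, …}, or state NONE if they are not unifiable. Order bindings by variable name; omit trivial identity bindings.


{v1 ↦ (p (w)), z ↦ (w)}


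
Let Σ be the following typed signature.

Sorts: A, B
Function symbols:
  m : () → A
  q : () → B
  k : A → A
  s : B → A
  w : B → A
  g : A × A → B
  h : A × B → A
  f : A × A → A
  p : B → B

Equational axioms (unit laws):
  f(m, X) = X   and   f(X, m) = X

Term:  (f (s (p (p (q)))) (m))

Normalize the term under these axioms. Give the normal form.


normal form = (s (p (p (q))))

1. (f (s (p (p (q)))) (m))  →  (s (p (p (q))))


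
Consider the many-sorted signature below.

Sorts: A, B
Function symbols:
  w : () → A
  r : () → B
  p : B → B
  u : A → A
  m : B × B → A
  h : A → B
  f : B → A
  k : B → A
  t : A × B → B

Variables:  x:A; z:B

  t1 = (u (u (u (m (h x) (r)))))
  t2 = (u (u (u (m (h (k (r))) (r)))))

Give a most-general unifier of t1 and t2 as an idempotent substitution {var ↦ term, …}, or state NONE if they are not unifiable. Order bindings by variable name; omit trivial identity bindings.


{x ↦ (k (r))}


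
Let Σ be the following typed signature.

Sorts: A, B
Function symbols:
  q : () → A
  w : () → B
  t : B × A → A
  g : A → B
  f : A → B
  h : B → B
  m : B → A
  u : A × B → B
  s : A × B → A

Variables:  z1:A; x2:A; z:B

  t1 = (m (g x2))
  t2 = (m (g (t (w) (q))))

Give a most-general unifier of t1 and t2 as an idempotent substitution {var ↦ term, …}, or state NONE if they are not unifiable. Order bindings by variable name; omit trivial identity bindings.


{x2 ↦ (t (w) (q))}


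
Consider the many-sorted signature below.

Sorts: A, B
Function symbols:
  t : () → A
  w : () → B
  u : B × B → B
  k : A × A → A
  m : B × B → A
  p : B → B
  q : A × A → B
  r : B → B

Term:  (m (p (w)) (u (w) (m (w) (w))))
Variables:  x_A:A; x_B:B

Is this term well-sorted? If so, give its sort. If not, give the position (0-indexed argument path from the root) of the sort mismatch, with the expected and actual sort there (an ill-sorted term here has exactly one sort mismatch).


    (w) : B
  (p (w)) : B
    (w) : B
      (w) : B
      (w) : B
    (m (w) (w)) : A
  (u (w) (m (w) (w))) : ✗ arg 1 at [1, 1] has sort A, expected B

ill-sorted at position [1, 1]: expected B, got A


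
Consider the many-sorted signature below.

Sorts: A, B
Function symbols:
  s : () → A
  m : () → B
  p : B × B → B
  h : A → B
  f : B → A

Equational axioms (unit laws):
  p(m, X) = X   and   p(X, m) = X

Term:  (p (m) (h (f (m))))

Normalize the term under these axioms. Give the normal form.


normal form = (h (f (m)))

1. (p (m) (h (f (m))))  →  (h (f (m)))


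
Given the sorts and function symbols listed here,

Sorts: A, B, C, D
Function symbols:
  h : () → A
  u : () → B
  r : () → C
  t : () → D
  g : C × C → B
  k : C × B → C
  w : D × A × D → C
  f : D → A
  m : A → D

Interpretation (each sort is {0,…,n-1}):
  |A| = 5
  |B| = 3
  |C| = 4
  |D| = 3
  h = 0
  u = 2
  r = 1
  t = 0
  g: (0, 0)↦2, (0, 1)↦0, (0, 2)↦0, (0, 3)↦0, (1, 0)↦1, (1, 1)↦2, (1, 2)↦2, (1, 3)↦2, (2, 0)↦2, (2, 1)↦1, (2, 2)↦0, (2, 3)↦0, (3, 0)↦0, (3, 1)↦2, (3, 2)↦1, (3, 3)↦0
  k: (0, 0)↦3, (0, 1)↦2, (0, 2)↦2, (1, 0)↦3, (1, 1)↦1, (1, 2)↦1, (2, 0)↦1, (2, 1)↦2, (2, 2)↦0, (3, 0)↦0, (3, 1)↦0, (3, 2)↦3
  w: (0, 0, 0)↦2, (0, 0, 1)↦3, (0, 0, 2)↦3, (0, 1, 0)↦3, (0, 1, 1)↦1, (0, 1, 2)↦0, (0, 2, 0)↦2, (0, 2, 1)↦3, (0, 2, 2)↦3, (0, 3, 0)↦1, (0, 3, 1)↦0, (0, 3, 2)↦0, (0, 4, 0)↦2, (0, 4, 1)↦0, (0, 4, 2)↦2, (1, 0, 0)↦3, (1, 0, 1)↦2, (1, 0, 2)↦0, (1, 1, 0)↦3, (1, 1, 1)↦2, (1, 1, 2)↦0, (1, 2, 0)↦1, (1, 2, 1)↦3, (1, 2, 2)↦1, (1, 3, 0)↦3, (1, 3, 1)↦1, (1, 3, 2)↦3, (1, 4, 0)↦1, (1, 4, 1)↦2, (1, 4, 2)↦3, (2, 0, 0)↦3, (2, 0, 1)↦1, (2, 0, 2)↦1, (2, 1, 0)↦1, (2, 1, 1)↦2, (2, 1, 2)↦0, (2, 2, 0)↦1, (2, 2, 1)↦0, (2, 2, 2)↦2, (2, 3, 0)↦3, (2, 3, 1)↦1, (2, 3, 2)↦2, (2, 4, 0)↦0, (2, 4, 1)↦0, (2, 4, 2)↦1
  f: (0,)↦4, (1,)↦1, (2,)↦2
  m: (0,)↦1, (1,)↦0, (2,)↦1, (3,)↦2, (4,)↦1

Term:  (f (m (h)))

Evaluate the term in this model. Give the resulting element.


  h = 0
  (m (h)) = m(0,) = 1
  (f (m (h))) = f(1,) = 1

value = 1


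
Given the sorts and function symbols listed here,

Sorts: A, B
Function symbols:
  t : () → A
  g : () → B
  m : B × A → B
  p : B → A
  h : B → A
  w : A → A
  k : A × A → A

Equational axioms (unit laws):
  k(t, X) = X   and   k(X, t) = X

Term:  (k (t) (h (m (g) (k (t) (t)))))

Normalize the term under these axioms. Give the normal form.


1. (k (t) (h (m (g) (k (t) (t)))))  →  (h (m (g) (k (t) (t))))
2. (h (m (g) (k (t) (t))))  →  (h (m (g) (t)))

normal form = (h (m (g) (t)))


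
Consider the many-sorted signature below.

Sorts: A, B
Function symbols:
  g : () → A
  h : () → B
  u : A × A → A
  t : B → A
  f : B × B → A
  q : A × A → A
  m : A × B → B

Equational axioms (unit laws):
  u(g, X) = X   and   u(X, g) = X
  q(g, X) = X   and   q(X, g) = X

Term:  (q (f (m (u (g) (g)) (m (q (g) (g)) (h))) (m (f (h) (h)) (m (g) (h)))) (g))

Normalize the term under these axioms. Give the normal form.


1. (q (f (m (u (g) (g)) (m (q (g) (g)) (h))) (m (f (h) (h)) (m (g) (h)))) (g))  →  (f (m (u (g) (g)) (m (q (g) (g)) (h))) (m (f (h) (h)) (m (g) (h))))
2. (f (m (u (g) (g)) (m (q (g) (g)) (h))) (m (f (h) (h)) (m (g) (h))))  →  (f (m (g) (m (q (g) (g)) (h))) (m (f (h) (h)) (m (g) (h))))
3. (f (m (g) (m (q (g) (g)) (h))) (m (f (h) (h)) (m (g) (h))))  →  (f (m (g) (m (g) (h))) (m (f (h) (h)) (m (g) (h))))

normal form = (f (m (g) (m (g) (h))) (m (f (h) (h)) (m (g) (h))))


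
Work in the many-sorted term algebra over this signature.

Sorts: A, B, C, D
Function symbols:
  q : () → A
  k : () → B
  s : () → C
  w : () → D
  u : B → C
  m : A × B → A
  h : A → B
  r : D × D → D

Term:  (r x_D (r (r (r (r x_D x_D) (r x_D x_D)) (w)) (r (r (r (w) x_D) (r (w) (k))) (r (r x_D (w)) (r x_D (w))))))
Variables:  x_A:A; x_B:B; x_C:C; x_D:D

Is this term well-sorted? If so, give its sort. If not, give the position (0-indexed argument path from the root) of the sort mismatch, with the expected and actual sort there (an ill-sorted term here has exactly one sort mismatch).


  x_D : D
          x_D : D
          x_D : D
        (r x_D x_D) : D
          x_D : D
          x_D : D
        (r x_D x_D) : D
      (r (r x_D x_D) (r x_D x_D)) : D
      (w) : D
    (r (r (r x_D x_D) (r x_D x_D)) (w)) : D
          (w) : D
          x_D : D
        (r (w) x_D) : D
          (w) : D
          (k) : B
        (r (w) (k)) : ✗ arg 1 at [1, 1, 0, 1, 1] has sort B, expected D
          x_D : D
          (w) : D
        (r x_D (w)) : D
          x_D : D
          (w) : D
        (r x_D (w)) : D
      (r (r x_D (w)) (r x_D (w))) : D

ill-sorted at position [1, 1, 0, 1, 1]: expected D, got B


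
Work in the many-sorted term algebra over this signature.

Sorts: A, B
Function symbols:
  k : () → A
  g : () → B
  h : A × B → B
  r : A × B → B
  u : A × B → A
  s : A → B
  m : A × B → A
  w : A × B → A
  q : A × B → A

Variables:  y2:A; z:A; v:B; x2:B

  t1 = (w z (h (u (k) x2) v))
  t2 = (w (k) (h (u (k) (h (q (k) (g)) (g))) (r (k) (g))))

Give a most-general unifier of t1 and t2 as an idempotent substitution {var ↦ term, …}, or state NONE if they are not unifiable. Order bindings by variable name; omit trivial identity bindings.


{v ↦ (r (k) (g)), x2 ↦ (h (q (k) (g)) (g)), z ↦ (k)}


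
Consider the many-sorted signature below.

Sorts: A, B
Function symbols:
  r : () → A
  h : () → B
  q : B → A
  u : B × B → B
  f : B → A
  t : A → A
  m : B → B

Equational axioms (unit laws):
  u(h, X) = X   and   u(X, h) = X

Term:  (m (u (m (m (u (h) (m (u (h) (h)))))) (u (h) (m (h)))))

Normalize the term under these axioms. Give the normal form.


normal form = (m (u (m (m (m (h)))) (m (h))))

1. (m (u (m (m (u (h) (m (u (h) (h)))))) (u (h) (m (h)))))  →  (m (u (m (m (m (u (h) (h))))) (u (h) (m (h)))))
2. (m (u (m (m (m (u (h) (h))))) (u (h) (m (h)))))  →  (m (u (m (m (m (h)))) (u (h) (m (h)))))
3. (m (u (m (m (m (h)))) (u (h) (m (h)))))  →  (m (u (m (m (m (h)))) (m (h))))


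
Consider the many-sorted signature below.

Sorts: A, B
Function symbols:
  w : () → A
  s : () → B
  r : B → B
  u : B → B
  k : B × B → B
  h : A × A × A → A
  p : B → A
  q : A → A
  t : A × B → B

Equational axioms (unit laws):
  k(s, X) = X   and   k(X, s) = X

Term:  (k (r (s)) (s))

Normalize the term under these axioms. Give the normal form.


normal form = (r (s))

1. (k (r (s)) (s))  →  (r (s))


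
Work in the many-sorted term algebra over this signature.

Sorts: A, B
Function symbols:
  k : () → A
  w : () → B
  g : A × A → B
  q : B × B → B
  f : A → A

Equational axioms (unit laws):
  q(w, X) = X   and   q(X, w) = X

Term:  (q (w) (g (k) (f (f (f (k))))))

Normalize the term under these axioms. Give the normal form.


normal form = (g (k) (f (f (f (k)))))

1. (q (w) (g (k) (f (f (f (k))))))  →  (g (k) (f (f (f (k)))))


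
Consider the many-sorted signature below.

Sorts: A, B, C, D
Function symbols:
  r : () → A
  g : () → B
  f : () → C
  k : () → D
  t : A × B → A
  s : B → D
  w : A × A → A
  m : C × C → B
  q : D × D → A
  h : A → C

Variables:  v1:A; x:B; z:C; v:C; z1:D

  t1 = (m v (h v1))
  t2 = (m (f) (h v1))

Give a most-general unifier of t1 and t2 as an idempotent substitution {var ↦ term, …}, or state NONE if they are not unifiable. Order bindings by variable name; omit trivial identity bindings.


{v ↦ (f)}


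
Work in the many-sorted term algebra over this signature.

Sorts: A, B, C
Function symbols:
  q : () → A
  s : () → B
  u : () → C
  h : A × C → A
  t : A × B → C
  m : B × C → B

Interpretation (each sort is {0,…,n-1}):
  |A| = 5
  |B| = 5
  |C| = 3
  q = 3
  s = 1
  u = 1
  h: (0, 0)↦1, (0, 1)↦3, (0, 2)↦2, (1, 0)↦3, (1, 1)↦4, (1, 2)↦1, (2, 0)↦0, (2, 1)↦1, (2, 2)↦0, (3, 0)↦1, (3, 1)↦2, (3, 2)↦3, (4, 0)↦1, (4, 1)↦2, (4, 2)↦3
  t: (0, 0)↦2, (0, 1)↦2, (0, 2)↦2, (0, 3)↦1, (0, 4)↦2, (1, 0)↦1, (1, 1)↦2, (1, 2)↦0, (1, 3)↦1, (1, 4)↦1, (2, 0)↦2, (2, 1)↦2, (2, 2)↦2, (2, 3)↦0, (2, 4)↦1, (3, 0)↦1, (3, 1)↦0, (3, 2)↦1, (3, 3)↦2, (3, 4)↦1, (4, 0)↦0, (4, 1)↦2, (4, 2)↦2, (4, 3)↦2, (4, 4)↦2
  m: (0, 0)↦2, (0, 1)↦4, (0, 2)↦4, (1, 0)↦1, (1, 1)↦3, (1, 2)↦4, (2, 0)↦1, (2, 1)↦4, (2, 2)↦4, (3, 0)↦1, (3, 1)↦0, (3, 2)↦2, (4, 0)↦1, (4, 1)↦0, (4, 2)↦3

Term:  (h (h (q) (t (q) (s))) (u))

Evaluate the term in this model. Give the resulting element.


value = 4

  q = 3
  q = 3
  s = 1
  (t (q) (s)) = t(3, 1) = 0
  (h (q) (t (q) (s))) = h(3, 0) = 1
  u = 1
  (h (h (q) (t (q) (s))) (u)) = h(1, 1) = 4


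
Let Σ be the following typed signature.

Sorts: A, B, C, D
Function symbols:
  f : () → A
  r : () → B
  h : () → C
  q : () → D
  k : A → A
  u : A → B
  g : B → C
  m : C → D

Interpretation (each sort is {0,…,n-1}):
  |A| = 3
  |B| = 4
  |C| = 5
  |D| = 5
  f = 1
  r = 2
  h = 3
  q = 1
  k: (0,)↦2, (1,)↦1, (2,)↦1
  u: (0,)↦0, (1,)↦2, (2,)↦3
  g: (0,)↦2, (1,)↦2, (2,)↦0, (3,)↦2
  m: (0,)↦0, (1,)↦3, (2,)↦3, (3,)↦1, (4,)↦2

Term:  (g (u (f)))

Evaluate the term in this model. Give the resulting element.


value = 0

  f = 1
  (u (f)) = u(1,) = 2
  (g (u (f))) = g(2,) = 0


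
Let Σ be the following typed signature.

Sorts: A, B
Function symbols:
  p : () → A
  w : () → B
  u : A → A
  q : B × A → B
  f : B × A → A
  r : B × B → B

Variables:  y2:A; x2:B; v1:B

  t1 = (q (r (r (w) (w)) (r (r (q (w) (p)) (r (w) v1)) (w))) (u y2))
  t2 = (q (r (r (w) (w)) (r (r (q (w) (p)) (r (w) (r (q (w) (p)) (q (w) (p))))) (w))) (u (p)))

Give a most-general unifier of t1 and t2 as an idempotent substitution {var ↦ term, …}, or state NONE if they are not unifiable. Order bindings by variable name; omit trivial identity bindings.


{v1 ↦ (r (q (w) (p)) (q (w) (p))), y2 ↦ (p)}


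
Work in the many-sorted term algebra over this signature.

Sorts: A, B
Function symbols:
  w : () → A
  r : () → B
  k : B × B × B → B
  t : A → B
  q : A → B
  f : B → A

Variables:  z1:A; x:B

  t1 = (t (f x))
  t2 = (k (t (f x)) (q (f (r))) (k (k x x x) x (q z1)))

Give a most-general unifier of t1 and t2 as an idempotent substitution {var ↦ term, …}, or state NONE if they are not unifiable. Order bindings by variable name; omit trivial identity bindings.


head clash or occurs-check failure — not unifiable

NONE (not unifiable)


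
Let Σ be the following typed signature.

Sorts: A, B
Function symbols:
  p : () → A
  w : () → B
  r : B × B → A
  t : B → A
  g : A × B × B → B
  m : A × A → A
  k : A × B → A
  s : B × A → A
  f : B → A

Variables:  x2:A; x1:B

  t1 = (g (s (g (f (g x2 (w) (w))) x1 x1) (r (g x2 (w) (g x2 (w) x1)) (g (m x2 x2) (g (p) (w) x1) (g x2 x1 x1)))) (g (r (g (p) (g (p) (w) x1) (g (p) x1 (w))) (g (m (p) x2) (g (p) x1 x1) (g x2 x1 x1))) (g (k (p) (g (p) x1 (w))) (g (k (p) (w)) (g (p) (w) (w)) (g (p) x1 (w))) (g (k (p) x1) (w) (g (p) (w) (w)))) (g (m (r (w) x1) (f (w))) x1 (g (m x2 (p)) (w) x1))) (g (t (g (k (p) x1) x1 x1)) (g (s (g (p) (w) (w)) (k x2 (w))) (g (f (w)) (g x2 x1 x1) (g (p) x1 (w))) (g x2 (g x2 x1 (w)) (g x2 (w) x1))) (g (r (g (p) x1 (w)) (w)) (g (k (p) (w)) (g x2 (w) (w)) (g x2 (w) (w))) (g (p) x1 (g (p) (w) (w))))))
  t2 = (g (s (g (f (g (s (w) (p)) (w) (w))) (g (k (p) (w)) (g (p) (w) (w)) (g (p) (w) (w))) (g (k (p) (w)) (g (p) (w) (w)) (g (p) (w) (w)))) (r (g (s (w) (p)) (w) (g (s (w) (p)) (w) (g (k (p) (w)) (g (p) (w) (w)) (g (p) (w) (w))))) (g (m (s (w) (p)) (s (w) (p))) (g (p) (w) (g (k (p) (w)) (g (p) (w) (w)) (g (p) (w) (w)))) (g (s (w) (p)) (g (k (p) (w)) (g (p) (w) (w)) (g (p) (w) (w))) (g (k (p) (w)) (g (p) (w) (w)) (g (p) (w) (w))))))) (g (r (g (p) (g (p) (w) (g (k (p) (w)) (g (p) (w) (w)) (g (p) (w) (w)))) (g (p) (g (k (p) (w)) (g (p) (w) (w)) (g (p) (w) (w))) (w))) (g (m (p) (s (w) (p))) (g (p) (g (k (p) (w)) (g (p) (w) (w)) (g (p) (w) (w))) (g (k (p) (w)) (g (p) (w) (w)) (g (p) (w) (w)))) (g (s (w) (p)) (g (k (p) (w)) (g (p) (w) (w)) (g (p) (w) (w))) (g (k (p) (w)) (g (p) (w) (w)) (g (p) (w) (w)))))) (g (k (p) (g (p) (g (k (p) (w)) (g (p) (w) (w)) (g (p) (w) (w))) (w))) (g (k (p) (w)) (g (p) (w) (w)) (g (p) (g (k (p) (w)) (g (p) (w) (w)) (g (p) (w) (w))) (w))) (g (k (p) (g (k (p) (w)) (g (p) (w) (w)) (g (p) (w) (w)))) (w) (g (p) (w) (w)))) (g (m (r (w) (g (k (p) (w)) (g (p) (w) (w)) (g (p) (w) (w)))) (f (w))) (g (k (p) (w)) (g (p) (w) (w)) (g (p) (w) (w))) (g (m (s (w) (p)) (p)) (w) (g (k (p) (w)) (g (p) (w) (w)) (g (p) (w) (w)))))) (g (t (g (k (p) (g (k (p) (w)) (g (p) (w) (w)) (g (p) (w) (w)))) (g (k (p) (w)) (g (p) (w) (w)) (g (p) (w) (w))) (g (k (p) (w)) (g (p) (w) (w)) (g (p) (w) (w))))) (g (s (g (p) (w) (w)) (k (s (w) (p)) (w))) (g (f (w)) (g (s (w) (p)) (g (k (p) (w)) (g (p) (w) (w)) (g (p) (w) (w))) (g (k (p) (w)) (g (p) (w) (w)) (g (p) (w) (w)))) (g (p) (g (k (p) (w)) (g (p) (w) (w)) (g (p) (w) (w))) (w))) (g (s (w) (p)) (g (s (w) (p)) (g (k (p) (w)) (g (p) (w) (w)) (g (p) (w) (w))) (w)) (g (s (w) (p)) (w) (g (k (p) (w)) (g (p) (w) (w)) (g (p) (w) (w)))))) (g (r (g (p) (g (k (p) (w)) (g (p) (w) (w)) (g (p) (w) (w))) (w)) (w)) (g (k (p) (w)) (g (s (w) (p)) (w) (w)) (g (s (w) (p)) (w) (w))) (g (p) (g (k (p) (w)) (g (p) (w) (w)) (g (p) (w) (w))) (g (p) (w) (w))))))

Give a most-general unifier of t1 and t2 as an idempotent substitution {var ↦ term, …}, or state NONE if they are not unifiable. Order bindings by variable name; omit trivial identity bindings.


{x1 ↦ (g (k (p) (w)) (g (p) (w) (w)) (g (p) (w) (w))), x2 ↦ (s (w) (p))}


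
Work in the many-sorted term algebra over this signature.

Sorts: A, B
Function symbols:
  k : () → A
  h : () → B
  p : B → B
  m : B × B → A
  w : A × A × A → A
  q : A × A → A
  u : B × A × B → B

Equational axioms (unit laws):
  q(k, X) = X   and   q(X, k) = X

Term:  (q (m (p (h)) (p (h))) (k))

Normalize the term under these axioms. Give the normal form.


1. (q (m (p (h)) (p (h))) (k))  →  (m (p (h)) (p (h)))

normal form = (m (p (h)) (p (h)))


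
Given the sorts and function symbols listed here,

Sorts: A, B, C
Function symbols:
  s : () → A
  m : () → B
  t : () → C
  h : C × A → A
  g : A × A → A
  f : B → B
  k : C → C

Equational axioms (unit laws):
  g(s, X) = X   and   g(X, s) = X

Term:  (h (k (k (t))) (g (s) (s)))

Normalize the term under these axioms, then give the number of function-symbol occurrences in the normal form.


size = 5

1. (h (k (k (t))) (g (s) (s)))  →  (h (k (k (t))) (s))
normal form: (h (k (k (t))) (s))


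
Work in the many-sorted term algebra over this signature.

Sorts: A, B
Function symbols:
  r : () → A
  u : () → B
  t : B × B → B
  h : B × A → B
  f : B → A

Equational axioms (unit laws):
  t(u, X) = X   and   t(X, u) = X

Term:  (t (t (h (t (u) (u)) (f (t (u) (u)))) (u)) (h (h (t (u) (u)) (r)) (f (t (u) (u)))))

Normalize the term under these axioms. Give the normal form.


1. (t (t (h (t (u) (u)) (f (t (u) (u)))) (u)) (h (h (t (u) (u)) (r)) (f (t (u) (u)))))  →  (t (h (t (u) (u)) (f (t (u) (u)))) (h (h (t (u) (u)) (r)) (f (t (u) (u)))))
2. (t (h (t (u) (u)) (f (t (u) (u)))) (h (h (t (u) (u)) (r)) (f (t (u) (u)))))  →  (t (h (u) (f (t (u) (u)))) (h (h (t (u) (u)) (r)) (f (t (u) (u)))))
3. (t (h (u) (f (t (u) (u)))) (h (h (t (u) (u)) (r)) (f (t (u) (u)))))  →  (t (h (u) (f (u))) (h (h (t (u) (u)) (r)) (f (t (u) (u)))))
4. (t (h (u) (f (u))) (h (h (t (u) (u)) (r)) (f (t (u) (u)))))  →  (t (h (u) (f (u))) (h (h (u) (r)) (f (t (u) (u)))))
5. (t (h (u) (f (u))) (h (h (u) (r)) (f (t (u) (u)))))  →  (t (h (u) (f (u))) (h (h (u) (r)) (f (u))))

normal form = (t (h (u) (f (u))) (h (h (u) (r)) (f (u))))


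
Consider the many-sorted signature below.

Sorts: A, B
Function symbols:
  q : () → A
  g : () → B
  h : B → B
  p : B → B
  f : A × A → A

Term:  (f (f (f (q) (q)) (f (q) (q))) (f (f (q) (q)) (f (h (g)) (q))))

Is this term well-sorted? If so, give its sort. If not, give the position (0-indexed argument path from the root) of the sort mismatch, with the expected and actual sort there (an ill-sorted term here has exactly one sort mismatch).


ill-sorted at position [1, 1, 0]: expected A, got B

      (q) : A
      (q) : A
    (f (q) (q)) : A
      (q) : A
      (q) : A
    (f (q) (q)) : A
  (f (f (q) (q)) (f (q) (q))) : A
      (q) : A
      (q) : A
    (f (q) (q)) : A
        (g) : B
      (h (g)) : B
      (q) : A
    (f (h (g)) (q)) : ✗ arg 0 at [1, 1, 0] has sort B, expected A


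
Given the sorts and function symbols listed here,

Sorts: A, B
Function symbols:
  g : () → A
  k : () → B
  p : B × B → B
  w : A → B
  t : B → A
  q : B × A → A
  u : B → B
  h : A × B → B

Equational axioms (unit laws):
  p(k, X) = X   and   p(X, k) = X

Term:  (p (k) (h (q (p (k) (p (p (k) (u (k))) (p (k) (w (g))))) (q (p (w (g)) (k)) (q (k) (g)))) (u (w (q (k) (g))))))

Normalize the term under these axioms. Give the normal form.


normal form = (h (q (p (u (k)) (w (g))) (q (w (g)) (q (k) (g)))) (u (w (q (k) (g)))))

1. (p (k) (h (q (p (k) (p (p (k) (u (k))) (p (k) (w (g))))) (q (p (w (g)) (k)) (q (k) (g)))) (u (w (q (k) (g))))))  →  (h (q (p (k) (p (p (k) (u (k))) (p (k) (w (g))))) (q (p (w (g)) (k)) (q (k) (g)))) (u (w (q (k) (g)))))
2. (h (q (p (k) (p (p (k) (u (k))) (p (k) (w (g))))) (q (p (w (g)) (k)) (q (k) (g)))) (u (w (q (k) (g)))))  →  (h (q (p (p (k) (u (k))) (p (k) (w (g)))) (q (p (w (g)) (k)) (q (k) (g)))) (u (w (q (k) (g)))))
3. (h (q (p (p (k) (u (k))) (p (k) (w (g)))) (q (p (w (g)) (k)) (q (k) (g)))) (u (w (q (k) (g)))))  →  (h (q (p (u (k)) (p (k) (w (g)))) (q (p (w (g)) (k)) (q (k) (g)))) (u (w (q (k) (g)))))
4. (h (q (p (u (k)) (p (k) (w (g)))) (q (p (w (g)) (k)) (q (k) (g)))) (u (w (q (k) (g)))))  →  (h (q (p (u (k)) (w (g))) (q (p (w (g)) (k)) (q (k) (g)))) (u (w (q (k) (g)))))
5. (h (q (p (u (k)) (w (g))) (q (p (w (g)) (k)) (q (k) (g)))) (u (w (q (k) (g)))))  →  (h (q (p (u (k)) (w (g))) (q (w (g)) (q (k) (g)))) (u (w (q (k) (g)))))
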